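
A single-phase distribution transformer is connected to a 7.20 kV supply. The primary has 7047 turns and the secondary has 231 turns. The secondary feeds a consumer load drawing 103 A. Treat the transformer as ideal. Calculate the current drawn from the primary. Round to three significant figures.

For an ideal transformer I_p N_p = I_s N_s, so I_p = 103 × 231/7047 = 3.38 A.

I_p ≈ 3.38 A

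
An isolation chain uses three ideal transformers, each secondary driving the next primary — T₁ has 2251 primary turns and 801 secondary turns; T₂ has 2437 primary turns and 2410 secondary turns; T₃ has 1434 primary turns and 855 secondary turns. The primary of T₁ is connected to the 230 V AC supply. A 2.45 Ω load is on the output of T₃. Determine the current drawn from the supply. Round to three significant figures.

I_supply ≈ 4.13 A

After T₁: V = 230.00 × 801/2251 = 81.844 V.
After T₂: V = 81.844 × 2410/2437 = 80.937 V.
After T₃: V = 80.937 × 855/1434 = 48.257 V.
I_load = 48.257/2.45 = 19.697 A, so P_out = 48.257 × 19.697 = 950.52 W.
All ideal ⇒ P_in = P_out, so I_supply = 950.52/230 = 4.13 A.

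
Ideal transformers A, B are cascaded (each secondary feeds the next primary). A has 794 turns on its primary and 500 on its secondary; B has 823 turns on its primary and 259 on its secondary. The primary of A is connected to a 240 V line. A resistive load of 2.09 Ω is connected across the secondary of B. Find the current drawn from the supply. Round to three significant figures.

Secondary of A: V = 240.00 × 500/794 = 151.13 V.
Secondary of B: V = 151.13 × 259/823 = 47.562 V.
I_load = 47.562/2.09 = 22.757 A, so P_out = 47.562 × 22.757 = 1082.4 W.
All ideal ⇒ P_in = P_out, so I_supply = 1082.4/240 = 4.51 A.

I_supply ≈ 4.51 A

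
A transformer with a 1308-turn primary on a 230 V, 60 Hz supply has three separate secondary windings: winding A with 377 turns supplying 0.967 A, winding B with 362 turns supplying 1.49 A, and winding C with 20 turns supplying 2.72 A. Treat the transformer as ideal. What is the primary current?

V_A = 230 × 377/1308 = 66.292 V; V_B = 230 × 362/1308 = 63.654 V; V_C = 230 × 20/1308 = 3.5168 V.
P_out = V_A I_A + V_B I_B + V_C I_C = 66.292×0.967 + 63.654×1.49 + 3.5168×2.72 = 64.104 + 94.845 + 9.5657 = 168.52 W.
Ideal ⇒ P_in = P_out, so I_p = P_out/V_p = 168.52/230 = 0.733 A.

I_p ≈ 0.733 A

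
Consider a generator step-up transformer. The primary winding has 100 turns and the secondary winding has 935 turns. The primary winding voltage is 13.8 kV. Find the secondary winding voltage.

V_s ≈ 129000 V

V_s/V_p = N_s/N_p, so V_s = 13800 × 935/100 = 129000 V.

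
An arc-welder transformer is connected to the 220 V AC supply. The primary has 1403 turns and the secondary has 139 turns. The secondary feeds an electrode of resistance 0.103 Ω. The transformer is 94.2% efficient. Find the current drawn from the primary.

I_p ≈ 22.3 A

V_s = 220 × 139/1403 = 21.796 V.
I_s = V_s/R = 21.796/0.103 = 211.61 A.
P_out = V_s I_s = 21.796 × 211.61 = 4612.4 W.
P_in = P_out/η = 4612.4/0.942 = 4896.3 W.
I_p = P_in/V_p = 4896.3/220 = 22.3 A.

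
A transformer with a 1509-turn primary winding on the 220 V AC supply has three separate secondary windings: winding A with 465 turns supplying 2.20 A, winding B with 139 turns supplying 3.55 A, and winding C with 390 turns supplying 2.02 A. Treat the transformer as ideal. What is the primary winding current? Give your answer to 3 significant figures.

V_A = 220 × 465/1509 = 67.793 V; V_B = 220 × 139/1509 = 20.265 V; V_C = 220 × 390/1509 = 56.859 V.
P_out = V_A I_A + V_B I_B + V_C I_C = 67.793×2.20 + 20.265×3.55 + 56.859×2.02 = 149.15 + 71.941 + 114.85 = 335.94 W.
Ideal ⇒ P_in = P_out, so I_p = P_out/V_p = 335.94/220 = 1.53 A.

I_p ≈ 1.53 A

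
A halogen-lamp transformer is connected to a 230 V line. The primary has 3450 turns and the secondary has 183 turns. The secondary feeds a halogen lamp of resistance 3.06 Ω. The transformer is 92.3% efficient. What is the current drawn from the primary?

I_p ≈ 0.229 A

V_s = 230 × 183/3450 = 12.200 V.
I_s = V_s/R = 12.200/3.06 = 3.9869 A.
P_out = V_s I_s = 12.200 × 3.9869 = 48.641 W.
P_in = P_out/η = 48.641/0.923 = 52.698 W.
I_p = P_in/V_p = 52.698/230 = 0.229 A.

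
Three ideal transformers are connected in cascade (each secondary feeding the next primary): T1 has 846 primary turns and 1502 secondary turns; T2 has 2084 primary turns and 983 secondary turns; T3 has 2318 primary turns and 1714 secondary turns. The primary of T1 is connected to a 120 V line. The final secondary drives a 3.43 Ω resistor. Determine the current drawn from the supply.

After T1: V = 120.00 × 1502/846 = 213.05 V.
After T2: V = 213.05 × 983/2084 = 100.49 V.
After T3: V = 100.49 × 1714/2318 = 74.308 V.
I_load = 74.308/3.43 = 21.664 A, so P_out = 74.308 × 21.664 = 1609.8 W.
All ideal ⇒ P_in = P_out, so I_supply = 1609.8/120 = 13.4 A.

I_supply ≈ 13.4 A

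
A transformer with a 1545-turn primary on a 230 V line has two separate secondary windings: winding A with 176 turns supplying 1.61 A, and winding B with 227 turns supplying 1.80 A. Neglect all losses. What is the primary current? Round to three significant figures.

I_p ≈ 0.448 A

V_A = 230 × 176/1545 = 26.201 V; V_B = 230 × 227/1545 = 33.793 V.
P_out = V_A I_A + V_B I_B = 26.201×1.61 + 33.793×1.80 = 42.183 + 60.827 = 103.01 W.
Ideal ⇒ P_in = P_out, so I_p = P_out/V_p = 103.01/230 = 0.448 A.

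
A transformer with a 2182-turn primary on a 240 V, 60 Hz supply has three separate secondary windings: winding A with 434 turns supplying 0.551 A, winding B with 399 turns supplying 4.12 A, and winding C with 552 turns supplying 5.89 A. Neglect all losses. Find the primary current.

V_A = 240 × 434/2182 = 47.736 V; V_B = 240 × 399/2182 = 43.886 V; V_C = 240 × 552/2182 = 60.715 V.
P_out = V_A I_A + V_B I_B + V_C I_C = 47.736×0.551 + 43.886×4.12 + 60.715×5.89 = 26.303 + 180.81 + 357.61 = 564.73 W.
Ideal ⇒ P_in = P_out, so I_p = P_out/V_p = 564.73/240 = 2.35 A.

I_p ≈ 2.35 A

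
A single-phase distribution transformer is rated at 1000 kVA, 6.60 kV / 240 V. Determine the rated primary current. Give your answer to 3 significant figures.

I_p ≈ 152 A

I_p = S/V_p = 1000000/6600 = 152 A.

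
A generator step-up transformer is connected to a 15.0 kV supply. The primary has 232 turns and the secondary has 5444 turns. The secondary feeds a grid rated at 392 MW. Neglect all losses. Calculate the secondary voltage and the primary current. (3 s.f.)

V_s ≈ 352000 V, I_p ≈ 26100 A

V_s = V_p × N_s/N_p = 15000 × 5444/232 = 351980 V.
I_s = P/V_s = 3.92×10^8/351980 = 1113.7 A.
I_p = I_s × N_s/N_p = 1113.7 × 5444/232 = 26100 A.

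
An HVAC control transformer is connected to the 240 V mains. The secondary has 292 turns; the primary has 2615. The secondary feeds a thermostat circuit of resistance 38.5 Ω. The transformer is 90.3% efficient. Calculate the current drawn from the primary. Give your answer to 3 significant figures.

V_s = 240 × 292/2615 = 26.799 V.
I_s = V_s/R = 26.799/38.5 = 0.69608 A.
P_out = V_s I_s = 26.799 × 0.69608 = 18.655 W.
P_in = P_out/η = 18.655/0.903 = 20.658 W.
I_p = P_in/V_p = 20.658/240 = 0.0861 A.

I_p ≈ 0.0861 A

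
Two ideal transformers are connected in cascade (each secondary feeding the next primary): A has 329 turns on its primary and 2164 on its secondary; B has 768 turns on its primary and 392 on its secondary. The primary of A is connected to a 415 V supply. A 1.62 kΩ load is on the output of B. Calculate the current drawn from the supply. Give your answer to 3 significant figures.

I_supply ≈ 2.89 A

After A: V = 415.00 × 2164/329 = 2729.7 V.
After B: V = 2729.7 × 392/768 = 1393.3 V.
I_load = 1393.3/1620 = 0.86004 A, so P_out = 1393.3 × 0.86004 = 1198.3 W.
All ideal ⇒ P_in = P_out, so I_supply = 1198.3/415 = 2.89 A.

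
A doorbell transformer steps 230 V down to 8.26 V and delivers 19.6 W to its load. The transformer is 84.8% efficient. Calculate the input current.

P_in = P_out/η = 19.6/0.848 = 23.113 W.
I_in = P_in/V_in = 23.113/230 = 0.100 A.

I_in ≈ 0.100 A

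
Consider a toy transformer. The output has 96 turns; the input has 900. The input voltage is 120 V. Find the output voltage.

V_out/V_in = N_out/N_in, so V_out = 120 × 96/900 = 12.8 V.

V_out ≈ 12.8 V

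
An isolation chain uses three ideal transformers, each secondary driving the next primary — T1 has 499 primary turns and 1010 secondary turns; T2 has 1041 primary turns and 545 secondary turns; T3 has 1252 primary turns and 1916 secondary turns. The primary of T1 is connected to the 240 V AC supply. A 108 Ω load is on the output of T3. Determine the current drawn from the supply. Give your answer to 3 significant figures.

Secondary of T1: V = 240.00 × 1010/499 = 485.77 V.
Secondary of T2: V = 485.77 × 545/1041 = 254.32 V.
Secondary of T3: V = 254.32 × 1916/1252 = 389.20 V.
I_load = 389.20/108 = 3.6037 A, so P_out = 389.20 × 3.6037 = 1402.5 W.
All ideal ⇒ P_in = P_out, so I_supply = 1402.5/240 = 5.84 A.

I_supply ≈ 5.84 A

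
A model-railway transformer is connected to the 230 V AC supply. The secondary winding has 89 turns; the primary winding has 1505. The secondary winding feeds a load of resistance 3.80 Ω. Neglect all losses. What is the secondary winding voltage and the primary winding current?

V_s = V_p × N_s/N_p = 230 × 89/1505 = 13.601 V.
I_s = V_s/R = 13.601/3.80 = 3.5793 A.
I_p = I_s × N_s/N_p = 3.5793 × 89/1505 = 0.212 A.

V_s ≈ 13.6 V, I_p ≈ 0.212 A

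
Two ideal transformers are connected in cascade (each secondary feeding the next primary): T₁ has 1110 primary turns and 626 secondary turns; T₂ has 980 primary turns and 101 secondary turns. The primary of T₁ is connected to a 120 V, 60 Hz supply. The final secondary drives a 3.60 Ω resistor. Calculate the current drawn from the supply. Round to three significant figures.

Secondary of T₁: V = 120.00 × 626/1110 = 67.676 V.
Secondary of T₂: V = 67.676 × 101/980 = 6.9747 V.
I_load = 6.9747/3.60 = 1.9374 A, so P_out = 6.9747 × 1.9374 = 13.513 W.
All ideal ⇒ P_in = P_out, so I_supply = 13.513/120 = 0.113 A.

I_supply ≈ 0.113 A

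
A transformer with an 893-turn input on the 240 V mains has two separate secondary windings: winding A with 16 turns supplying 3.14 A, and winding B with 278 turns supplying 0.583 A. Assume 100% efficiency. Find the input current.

V_A = 240 × 16/893 = 4.3001 V; V_B = 240 × 278/893 = 74.714 V.
P_out = V_A I_A + V_B I_B = 4.3001×3.14 + 74.714×0.583 = 13.502 + 43.559 = 57.061 W.
Ideal ⇒ P_in = P_out, so I_in = P_out/V_in = 57.061/240 = 0.238 A.

I_in ≈ 0.238 A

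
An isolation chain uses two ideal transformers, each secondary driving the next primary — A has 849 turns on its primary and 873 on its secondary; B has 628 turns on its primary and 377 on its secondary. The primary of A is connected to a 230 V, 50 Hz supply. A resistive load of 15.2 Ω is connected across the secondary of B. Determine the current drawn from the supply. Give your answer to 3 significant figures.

Secondary of A: V = 230.00 × 873/849 = 236.50 V.
Secondary of B: V = 236.50 × 377/628 = 141.98 V.
I_load = 141.98/15.2 = 9.3406 A, so P_out = 141.98 × 9.3406 = 1326.1 W.
All ideal ⇒ P_in = P_out, so I_supply = 1326.1/230 = 5.77 A.

I_supply ≈ 5.77 A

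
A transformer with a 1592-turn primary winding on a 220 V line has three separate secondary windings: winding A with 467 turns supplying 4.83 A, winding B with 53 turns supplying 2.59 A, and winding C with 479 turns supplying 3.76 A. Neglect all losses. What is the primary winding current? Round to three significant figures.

V_A = 220 × 467/1592 = 64.535 V; V_B = 220 × 53/1592 = 7.3241 V; V_C = 220 × 479/1592 = 66.193 V.
P_out = V_A I_A + V_B I_B + V_C I_C = 64.535×4.83 + 7.3241×2.59 + 66.193×3.76 = 311.70 + 18.969 + 248.89 = 579.56 W.
Ideal ⇒ P_in = P_out, so I_p = P_out/V_p = 579.56/220 = 2.63 A.

I_p ≈ 2.63 A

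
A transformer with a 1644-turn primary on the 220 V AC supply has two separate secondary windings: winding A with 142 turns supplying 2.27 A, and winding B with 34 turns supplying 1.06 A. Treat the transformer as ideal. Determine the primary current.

V_A = 220 × 142/1644 = 19.002 V; V_B = 220 × 34/1644 = 4.5499 V.
P_out = V_A I_A + V_B I_B = 19.002×2.27 + 4.5499×1.06 = 43.136 + 4.8229 = 47.958 W.
Ideal ⇒ P_in = P_out, so I_p = P_out/V_p = 47.958/220 = 0.218 A.

I_p ≈ 0.218 A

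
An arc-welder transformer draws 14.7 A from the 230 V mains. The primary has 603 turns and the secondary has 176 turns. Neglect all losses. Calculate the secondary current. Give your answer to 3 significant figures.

I_s/I_p = N_p/N_s, so I_s = 14.7 × 603/176 = 50.4 A.

I_s ≈ 50.4 A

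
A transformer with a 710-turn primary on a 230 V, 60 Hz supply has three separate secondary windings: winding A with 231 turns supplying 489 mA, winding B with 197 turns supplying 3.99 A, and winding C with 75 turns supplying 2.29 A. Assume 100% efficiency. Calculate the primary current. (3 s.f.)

I_p ≈ 1.51 A

V_A = 230 × 231/710 = 74.831 V; V_B = 230 × 197/710 = 63.817 V; V_C = 230 × 75/710 = 24.296 V.
P_out = V_A I_A + V_B I_B + V_C I_C = 74.831×0.489 + 63.817×3.99 + 24.296×2.29 = 36.592 + 254.63 + 55.637 = 346.86 W.
Ideal ⇒ P_in = P_out, so I_p = P_out/V_p = 346.86/230 = 1.51 A.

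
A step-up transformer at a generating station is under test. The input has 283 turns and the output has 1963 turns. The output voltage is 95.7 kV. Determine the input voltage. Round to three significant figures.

V_in ≈ 13800 V

V_in/V_out = N_in/N_out, so V_in = 95700 × 283/1963 = 13800 V.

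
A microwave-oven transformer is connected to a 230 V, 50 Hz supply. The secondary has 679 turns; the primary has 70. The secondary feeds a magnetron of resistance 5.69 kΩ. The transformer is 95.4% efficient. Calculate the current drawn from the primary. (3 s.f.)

I_p ≈ 3.99 A

V_s = 230 × 679/70 = 2231.0 V.
I_s = V_s/R = 2231.0/5690 = 0.39209 A.
P_out = V_s I_s = 2231.0 × 0.39209 = 874.76 W.
P_in = P_out/η = 874.76/0.954 = 916.93 W.
I_p = P_in/V_p = 916.93/230 = 3.99 A.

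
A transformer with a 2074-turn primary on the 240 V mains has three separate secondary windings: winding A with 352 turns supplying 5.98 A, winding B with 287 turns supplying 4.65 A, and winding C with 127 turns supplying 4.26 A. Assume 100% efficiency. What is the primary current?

V_A = 240 × 352/2074 = 40.733 V; V_B = 240 × 287/2074 = 33.211 V; V_C = 240 × 127/2074 = 14.696 V.
P_out = V_A I_A + V_B I_B + V_C I_C = 40.733×5.98 + 33.211×4.65 + 14.696×4.26 = 243.58 + 154.43 + 62.606 = 460.62 W.
Ideal ⇒ P_in = P_out, so I_p = P_out/V_p = 460.62/240 = 1.92 A.

I_p ≈ 1.92 A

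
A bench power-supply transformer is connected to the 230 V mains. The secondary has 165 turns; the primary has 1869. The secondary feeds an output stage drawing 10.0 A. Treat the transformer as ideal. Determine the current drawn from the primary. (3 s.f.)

I_p ≈ 0.883 A

For an ideal transformer I_p N_p = I_s N_s, so I_p = 10.0 × 165/1869 = 0.883 A.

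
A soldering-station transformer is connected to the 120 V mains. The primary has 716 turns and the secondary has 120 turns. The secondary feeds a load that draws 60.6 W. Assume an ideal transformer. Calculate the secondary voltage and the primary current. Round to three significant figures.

V_s ≈ 20.1 V, I_p ≈ 0.505 A

V_s = V_p × N_s/N_p = 120 × 120/716 = 20.112 V.
I_s = P/V_s = 60.6/20.112 = 3.0132 A.
I_p = I_s × N_s/N_p = 3.0132 × 120/716 = 0.505 A.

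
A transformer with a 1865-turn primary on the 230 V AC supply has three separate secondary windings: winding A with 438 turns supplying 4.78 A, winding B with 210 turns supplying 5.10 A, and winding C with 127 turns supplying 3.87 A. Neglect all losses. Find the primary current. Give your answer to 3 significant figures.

I_p ≈ 1.96 A

V_A = 230 × 438/1865 = 54.016 V; V_B = 230 × 210/1865 = 25.898 V; V_C = 230 × 127/1865 = 15.662 V.
P_out = V_A I_A + V_B I_B + V_C I_C = 54.016×4.78 + 25.898×5.10 + 15.662×3.87 = 258.20 + 132.08 + 60.613 = 450.89 W.
Ideal ⇒ P_in = P_out, so I_p = P_out/V_p = 450.89/230 = 1.96 A.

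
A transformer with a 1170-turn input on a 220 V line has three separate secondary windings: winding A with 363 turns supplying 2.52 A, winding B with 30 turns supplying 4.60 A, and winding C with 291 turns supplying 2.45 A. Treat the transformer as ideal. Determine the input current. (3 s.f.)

V_A = 220 × 363/1170 = 68.256 V; V_B = 220 × 30/1170 = 5.6410 V; V_C = 220 × 291/1170 = 54.718 V.
P_out = V_A I_A + V_B I_B + V_C I_C = 68.256×2.52 + 5.6410×4.60 + 54.718×2.45 = 172.01 + 25.949 + 134.06 = 332.01 W.
Ideal ⇒ P_in = P_out, so I_in = P_out/V_in = 332.01/220 = 1.51 A.

I_in ≈ 1.51 A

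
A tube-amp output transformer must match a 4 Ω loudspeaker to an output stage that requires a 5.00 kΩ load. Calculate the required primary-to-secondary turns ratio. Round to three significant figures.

Z_p/Z_s = (N_p/N_s)², so N_p/N_s = √(5000/4) = √1250 = 35.4.

N_p/N_s ≈ 35.4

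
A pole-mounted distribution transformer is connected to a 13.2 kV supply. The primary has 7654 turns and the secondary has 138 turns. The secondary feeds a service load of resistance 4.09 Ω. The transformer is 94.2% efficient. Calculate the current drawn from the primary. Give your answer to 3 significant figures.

I_p ≈ 1.11 A

V_s = 13200 × 138/7654 = 237.99 V.
I_s = V_s/R = 237.99/4.09 = 58.189 A.
P_out = V_s I_s = 237.99 × 58.189 = 13849 W.
P_in = P_out/η = 13849/0.942 = 14701 W.
I_p = P_in/V_p = 14701/13200 = 1.11 A.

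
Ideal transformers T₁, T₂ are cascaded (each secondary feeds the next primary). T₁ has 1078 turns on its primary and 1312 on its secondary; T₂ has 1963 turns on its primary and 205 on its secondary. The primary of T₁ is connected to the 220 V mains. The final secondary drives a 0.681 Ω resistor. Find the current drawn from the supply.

After T₁: V = 220.00 × 1312/1078 = 267.76 V.
After T₂: V = 267.76 × 205/1963 = 27.962 V.
I_load = 27.962/0.681 = 41.060 A, so P_out = 27.962 × 41.060 = 1148.1 W.
All ideal ⇒ P_in = P_out, so I_supply = 1148.1/220 = 5.22 A.

I_supply ≈ 5.22 A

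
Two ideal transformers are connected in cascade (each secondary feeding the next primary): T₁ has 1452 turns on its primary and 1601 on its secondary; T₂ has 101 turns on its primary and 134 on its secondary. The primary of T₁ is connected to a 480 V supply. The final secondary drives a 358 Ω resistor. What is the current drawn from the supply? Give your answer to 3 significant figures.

After T₁: V = 480.00 × 1601/1452 = 529.26 V.
After T₂: V = 529.26 × 134/101 = 702.18 V.
I_load = 702.18/358 = 1.9614 A, so P_out = 702.18 × 1.9614 = 1377.3 W.
All ideal ⇒ P_in = P_out, so I_supply = 1377.3/480 = 2.87 A.

I_supply ≈ 2.87 A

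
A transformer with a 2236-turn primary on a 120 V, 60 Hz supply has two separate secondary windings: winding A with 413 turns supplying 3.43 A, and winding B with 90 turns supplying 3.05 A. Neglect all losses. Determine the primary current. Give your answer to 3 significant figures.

V_A = 120 × 413/2236 = 22.165 V; V_B = 120 × 90/2236 = 4.8301 V.
P_out = V_A I_A + V_B I_B = 22.165×3.43 + 4.8301×3.05 = 76.025 + 14.732 = 90.756 W.
Ideal ⇒ P_in = P_out, so I_p = P_out/V_p = 90.756/120 = 0.756 A.

I_p ≈ 0.756 A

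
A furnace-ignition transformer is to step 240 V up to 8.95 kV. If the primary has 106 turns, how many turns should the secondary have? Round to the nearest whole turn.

N_s/N_p = V_s/V_p, so N_s = 106 × 8950/240 = 3952.9 ≈ 3953 turns.

N_s = 3953 turns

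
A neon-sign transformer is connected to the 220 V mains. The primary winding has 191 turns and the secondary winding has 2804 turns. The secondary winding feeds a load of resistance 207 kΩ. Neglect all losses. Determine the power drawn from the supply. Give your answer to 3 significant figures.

P ≈ 50.4 W

V_s = V_p × N_s/N_p = 220 × 2804/191 = 3229.7 V.
I_s = V_s/R = 3229.7/207000 = 0.015603 A.
I_p = I_s × N_s/N_p = 0.015603 × 2804/191 = 0.22906 A.
P = V_p I_p = 220 × 0.22906 = 50.4 W.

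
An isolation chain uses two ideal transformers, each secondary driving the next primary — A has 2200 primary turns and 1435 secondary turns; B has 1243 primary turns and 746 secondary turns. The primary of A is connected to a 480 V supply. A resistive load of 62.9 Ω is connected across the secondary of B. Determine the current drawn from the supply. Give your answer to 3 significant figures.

I_supply ≈ 1.17 A

Secondary of A: V = 480.00 × 1435/2200 = 313.09 V.
Secondary of B: V = 313.09 × 746/1243 = 187.90 V.
I_load = 187.90/62.9 = 2.9874 A, so P_out = 187.90 × 2.9874 = 561.34 W.
All ideal ⇒ P_in = P_out, so I_supply = 561.34/480 = 1.17 A.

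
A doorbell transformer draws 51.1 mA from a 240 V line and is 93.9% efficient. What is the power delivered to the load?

P_out ≈ 11.5 W

P_in = V_p I_p = 240 × 0.0511 = 12.264 W.
P_out = η P_in = 0.939 × 12.264 = 11.5 W.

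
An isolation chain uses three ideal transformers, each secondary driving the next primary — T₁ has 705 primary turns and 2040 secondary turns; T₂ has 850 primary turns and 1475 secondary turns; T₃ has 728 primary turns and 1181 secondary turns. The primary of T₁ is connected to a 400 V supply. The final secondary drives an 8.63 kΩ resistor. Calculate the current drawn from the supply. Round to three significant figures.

I_supply ≈ 3.08 A

After T₁: V = 400.00 × 2040/705 = 1157.4 V.
After T₂: V = 1157.4 × 1475/850 = 2008.5 V.
After T₃: V = 2008.5 × 1181/728 = 3258.3 V.
I_load = 3258.3/8630 = 0.37756 A, so P_out = 3258.3 × 0.37756 = 1230.2 W.
All ideal ⇒ P_in = P_out, so I_supply = 1230.2/400 = 3.08 A.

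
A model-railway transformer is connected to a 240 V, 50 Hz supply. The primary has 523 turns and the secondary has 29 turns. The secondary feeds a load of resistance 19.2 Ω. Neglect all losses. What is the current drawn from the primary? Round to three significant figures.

V_s = V_p × N_s/N_p = 240 × 29/523 = 13.308 V.
I_s = V_s/R = 13.308/19.2 = 0.69312 A.
For an ideal transformer I_p N_p = I_s N_s, so I_p = 0.69312 × 29/523 = 0.0384 A.

I_p ≈ 0.0384 A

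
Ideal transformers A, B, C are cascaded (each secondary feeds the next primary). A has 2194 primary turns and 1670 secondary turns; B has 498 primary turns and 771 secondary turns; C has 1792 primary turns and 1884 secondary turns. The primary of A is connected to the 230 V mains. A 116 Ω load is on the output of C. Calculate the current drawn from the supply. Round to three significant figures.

I_supply ≈ 3.04 A

Secondary of A: V = 230.00 × 1670/2194 = 175.07 V.
Secondary of B: V = 175.07 × 771/498 = 271.04 V.
Secondary of C: V = 271.04 × 1884/1792 = 284.95 V.
I_load = 284.95/116 = 2.4565 A, so P_out = 284.95 × 2.4565 = 699.99 W.
All ideal ⇒ P_in = P_out, so I_supply = 699.99/230 = 3.04 A.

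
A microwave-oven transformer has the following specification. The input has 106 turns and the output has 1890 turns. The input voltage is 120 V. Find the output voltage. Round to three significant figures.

V_out/V_in = N_out/N_in, so V_out = 120 × 1890/106 = 2140 V.

V_out ≈ 2140 V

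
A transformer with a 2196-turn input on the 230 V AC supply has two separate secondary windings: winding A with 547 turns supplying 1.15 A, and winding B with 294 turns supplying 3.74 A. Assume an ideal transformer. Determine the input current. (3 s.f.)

I_in ≈ 0.787 A

V_A = 230 × 547/2196 = 57.291 V; V_B = 230 × 294/2196 = 30.792 V.
P_out = V_A I_A + V_B I_B = 57.291×1.15 + 30.792×3.74 = 65.884 + 115.16 = 181.05 W.
Ideal ⇒ P_in = P_out, so I_in = P_out/V_in = 181.05/230 = 0.787 A.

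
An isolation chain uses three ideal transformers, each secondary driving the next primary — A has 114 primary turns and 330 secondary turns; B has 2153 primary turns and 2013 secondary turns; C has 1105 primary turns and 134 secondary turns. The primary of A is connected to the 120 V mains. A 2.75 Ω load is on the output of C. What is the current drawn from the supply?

Secondary of A: V = 120.00 × 330/114 = 347.37 V.
Secondary of B: V = 347.37 × 2013/2153 = 324.78 V.
Secondary of C: V = 324.78 × 134/1105 = 39.385 V.
I_load = 39.385/2.75 = 14.322 A, so P_out = 39.385 × 14.322 = 564.07 W.
All ideal ⇒ P_in = P_out, so I_supply = 564.07/120 = 4.70 A.

I_supply ≈ 4.70 A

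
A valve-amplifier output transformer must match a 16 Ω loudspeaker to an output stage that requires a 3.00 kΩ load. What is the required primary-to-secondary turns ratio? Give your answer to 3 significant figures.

Z_p/Z_s = (N_p/N_s)², so N_p/N_s = √(3000/16) = √188 = 13.7.

N_p/N_s ≈ 13.7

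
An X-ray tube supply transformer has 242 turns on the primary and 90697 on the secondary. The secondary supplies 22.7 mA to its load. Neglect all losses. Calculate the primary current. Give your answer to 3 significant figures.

I_p ≈ 8.51 A

For an ideal transformer I_p/I_s = N_s/N_p, so I_p = 0.0227 × 90697/242 = 8.51 A.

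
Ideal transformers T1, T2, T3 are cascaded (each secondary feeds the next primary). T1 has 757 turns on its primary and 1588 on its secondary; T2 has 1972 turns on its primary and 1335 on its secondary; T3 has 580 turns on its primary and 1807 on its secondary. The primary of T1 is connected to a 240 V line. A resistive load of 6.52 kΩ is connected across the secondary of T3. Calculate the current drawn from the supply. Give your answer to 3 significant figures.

Secondary of T1: V = 240.00 × 1588/757 = 503.46 V.
Secondary of T2: V = 503.46 × 1335/1972 = 340.83 V.
Secondary of T3: V = 340.83 × 1807/580 = 1061.9 V.
I_load = 1061.9/6520 = 0.16286 A, so P_out = 1061.9 × 0.16286 = 172.94 W.
All ideal ⇒ P_in = P_out, so I_supply = 172.94/240 = 0.721 A.

I_supply ≈ 0.721 A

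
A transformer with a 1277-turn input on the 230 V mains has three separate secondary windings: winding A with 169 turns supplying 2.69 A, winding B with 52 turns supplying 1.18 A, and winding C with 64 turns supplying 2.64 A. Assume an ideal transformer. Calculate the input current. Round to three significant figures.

I_in ≈ 0.536 A

V_A = 230 × 169/1277 = 30.439 V; V_B = 230 × 52/1277 = 9.3657 V; V_C = 230 × 64/1277 = 11.527 V.
P_out = V_A I_A + V_B I_B + V_C I_C = 30.439×2.69 + 9.3657×1.18 + 11.527×2.64 = 81.880 + 11.052 + 30.431 = 123.36 W.
Ideal ⇒ P_in = P_out, so I_in = P_out/V_in = 123.36/230 = 0.536 A.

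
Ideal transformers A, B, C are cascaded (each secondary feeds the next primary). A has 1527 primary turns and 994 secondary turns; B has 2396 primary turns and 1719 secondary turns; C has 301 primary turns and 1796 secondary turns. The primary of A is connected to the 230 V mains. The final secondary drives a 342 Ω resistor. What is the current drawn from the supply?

I_supply ≈ 5.22 A

After A: V = 230.00 × 994/1527 = 149.72 V.
After B: V = 149.72 × 1719/2396 = 107.41 V.
After C: V = 107.41 × 1796/301 = 640.92 V.
I_load = 640.92/342 = 1.8740 A, so P_out = 640.92 × 1.8740 = 1201.1 W.
All ideal ⇒ P_in = P_out, so I_supply = 1201.1/230 = 5.22 A.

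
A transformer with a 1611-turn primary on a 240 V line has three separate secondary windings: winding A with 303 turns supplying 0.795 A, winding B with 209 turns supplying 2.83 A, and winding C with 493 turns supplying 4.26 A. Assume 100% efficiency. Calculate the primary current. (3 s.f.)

I_p ≈ 1.82 A

V_A = 240 × 303/1611 = 45.140 V; V_B = 240 × 209/1611 = 31.136 V; V_C = 240 × 493/1611 = 73.445 V.
P_out = V_A I_A + V_B I_B + V_C I_C = 45.140×0.795 + 31.136×2.83 + 73.445×4.26 = 35.886 + 88.115 + 312.88 = 436.88 W.
Ideal ⇒ P_in = P_out, so I_p = P_out/V_p = 436.88/240 = 1.82 A.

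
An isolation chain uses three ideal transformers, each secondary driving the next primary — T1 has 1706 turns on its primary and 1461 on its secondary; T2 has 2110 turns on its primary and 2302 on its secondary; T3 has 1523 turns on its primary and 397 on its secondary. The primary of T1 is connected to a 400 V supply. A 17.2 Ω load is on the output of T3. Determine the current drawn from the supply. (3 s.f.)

I_supply ≈ 1.38 A

Secondary of T1: V = 400.00 × 1461/1706 = 342.56 V.
Secondary of T2: V = 342.56 × 2302/2110 = 373.73 V.
Secondary of T3: V = 373.73 × 397/1523 = 97.419 V.
I_load = 97.419/17.2 = 5.6639 A, so P_out = 97.419 × 5.6639 = 551.77 W.
All ideal ⇒ P_in = P_out, so I_supply = 551.77/400 = 1.38 A.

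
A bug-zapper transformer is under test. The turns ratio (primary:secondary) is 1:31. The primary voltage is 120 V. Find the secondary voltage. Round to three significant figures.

V_s ≈ 3720 V

V_s/V_p = N_s/N_p, so V_s = 120 × 31/1 = 3720 V.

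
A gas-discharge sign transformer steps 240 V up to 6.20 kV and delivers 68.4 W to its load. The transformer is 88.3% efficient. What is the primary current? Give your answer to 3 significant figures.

P_in = P_out/η = 68.4/0.883 = 77.463 W.
I_p = P_in/V_p = 77.463/240 = 0.323 A.

I_p ≈ 0.323 A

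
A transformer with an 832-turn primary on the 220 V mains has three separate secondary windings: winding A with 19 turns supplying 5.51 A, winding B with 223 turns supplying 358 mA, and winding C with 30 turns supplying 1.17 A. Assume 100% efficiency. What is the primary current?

I_p ≈ 0.264 A

V_A = 220 × 19/832 = 5.0240 V; V_B = 220 × 223/832 = 58.966 V; V_C = 220 × 30/832 = 7.9327 V.
P_out = V_A I_A + V_B I_B + V_C I_C = 5.0240×5.51 + 58.966×0.358 + 7.9327×1.17 = 27.682 + 21.110 + 9.2812 = 58.074 W.
Ideal ⇒ P_in = P_out, so I_p = P_out/V_p = 58.074/220 = 0.264 A.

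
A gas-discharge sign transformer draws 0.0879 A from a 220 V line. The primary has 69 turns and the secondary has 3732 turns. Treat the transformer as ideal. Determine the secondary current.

I_s ≈ 0.00163 A

I_s/I_p = N_p/N_s, so I_s = 0.0879 × 69/3732 = 0.00163 A.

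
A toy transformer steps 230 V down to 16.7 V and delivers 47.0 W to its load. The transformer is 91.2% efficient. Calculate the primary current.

I_p ≈ 0.224 A

P_in = P_out/η = 47.0/0.912 = 51.535 W.
I_p = P_in/V_p = 51.535/230 = 0.224 A.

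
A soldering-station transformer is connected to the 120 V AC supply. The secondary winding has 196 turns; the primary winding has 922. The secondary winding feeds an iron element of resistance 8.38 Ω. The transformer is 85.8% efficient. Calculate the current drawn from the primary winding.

I_p ≈ 0.754 A

V_s = 120 × 196/922 = 25.510 V.
I_s = V_s/R = 25.510/8.38 = 3.0441 A.
P_out = V_s I_s = 25.510 × 3.0441 = 77.655 W.
P_in = P_out/η = 77.655/0.858 = 90.507 W.
I_p = P_in/V_p = 90.507/120 = 0.754 A.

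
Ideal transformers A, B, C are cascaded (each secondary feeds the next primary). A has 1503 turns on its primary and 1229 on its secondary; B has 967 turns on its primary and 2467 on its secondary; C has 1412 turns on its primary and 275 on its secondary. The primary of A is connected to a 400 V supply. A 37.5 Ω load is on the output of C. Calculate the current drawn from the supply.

I_supply ≈ 1.76 A

After A: V = 400.00 × 1229/1503 = 327.08 V.
After B: V = 327.08 × 2467/967 = 834.44 V.
After C: V = 834.44 × 275/1412 = 162.52 V.
I_load = 162.52/37.5 = 4.3337 A, so P_out = 162.52 × 4.3337 = 704.30 W.
All ideal ⇒ P_in = P_out, so I_supply = 704.30/400 = 1.76 A.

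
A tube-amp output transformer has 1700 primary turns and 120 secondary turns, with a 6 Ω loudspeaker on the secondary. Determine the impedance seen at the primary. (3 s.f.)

Z_p ≈ 1200 Ω

Z_p = (N_p/N_s)² × Z_s = (1700/120)² × 6 = 1200 Ω.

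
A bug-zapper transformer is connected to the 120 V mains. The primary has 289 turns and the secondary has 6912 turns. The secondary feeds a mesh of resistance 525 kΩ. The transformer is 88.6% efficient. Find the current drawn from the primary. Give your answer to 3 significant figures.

I_p ≈ 0.148 A

V_s = 120 × 6912/289 = 2870.0 V.
I_s = V_s/R = 2870.0/525000 = 0.0054667 A.
P_out = V_s I_s = 2870.0 × 0.0054667 = 15.690 W.
P_in = P_out/η = 15.690/0.886 = 17.708 W.
I_p = P_in/V_p = 17.708/120 = 0.148 A.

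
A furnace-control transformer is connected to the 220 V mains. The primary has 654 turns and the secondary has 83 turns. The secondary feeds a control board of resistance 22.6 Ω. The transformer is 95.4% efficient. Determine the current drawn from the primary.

V_s = 220 × 83/654 = 27.920 V.
I_s = V_s/R = 27.920/22.6 = 1.2354 A.
P_out = V_s I_s = 27.920 × 1.2354 = 34.494 W.
P_in = P_out/η = 34.494/0.954 = 36.157 W.
I_p = P_in/V_p = 36.157/220 = 0.164 A.

I_p ≈ 0.164 A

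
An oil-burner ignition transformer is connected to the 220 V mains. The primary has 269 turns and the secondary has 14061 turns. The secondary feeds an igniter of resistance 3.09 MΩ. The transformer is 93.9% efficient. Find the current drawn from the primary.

I_p ≈ 0.207 A

V_s = 220 × 14061/269 = 11500 V.
I_s = V_s/R = 11500/(3.09×10^6) = 0.0037216 A.
P_out = V_s I_s = 11500 × 0.0037216 = 42.797 W.
P_in = P_out/η = 42.797/0.939 = 45.577 W.
I_p = P_in/V_p = 45.577/220 = 0.207 A.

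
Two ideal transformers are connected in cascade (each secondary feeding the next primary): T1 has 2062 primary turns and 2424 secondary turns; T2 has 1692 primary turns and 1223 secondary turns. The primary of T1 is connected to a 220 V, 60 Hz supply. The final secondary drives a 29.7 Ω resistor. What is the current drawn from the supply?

I_supply ≈ 5.35 A

After T1: V = 220.00 × 2424/2062 = 258.62 V.
After T2: V = 258.62 × 1223/1692 = 186.94 V.
I_load = 186.94/29.7 = 6.2941 A, so P_out = 186.94 × 6.2941 = 1176.6 W.
All ideal ⇒ P_in = P_out, so I_supply = 1176.6/220 = 5.35 A.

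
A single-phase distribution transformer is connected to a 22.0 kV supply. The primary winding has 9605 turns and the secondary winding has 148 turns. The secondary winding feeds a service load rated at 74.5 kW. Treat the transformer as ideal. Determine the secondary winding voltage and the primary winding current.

V_s ≈ 339 V, I_p ≈ 3.39 A

V_s = V_p × N_s/N_p = 22000 × 148/9605 = 338.99 V.
I_s = P/V_s = 74500/338.99 = 219.77 A.
I_p = I_s × N_s/N_p = 219.77 × 148/9605 = 3.39 A.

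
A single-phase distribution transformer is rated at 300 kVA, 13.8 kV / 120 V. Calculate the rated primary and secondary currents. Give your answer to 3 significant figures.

I_p = S/V_p = 300000/13800 = 21.7 A.
I_s = S/V_s = 300000/120 = 2500 A.

I_p ≈ 21.7 A, I_s ≈ 2500 A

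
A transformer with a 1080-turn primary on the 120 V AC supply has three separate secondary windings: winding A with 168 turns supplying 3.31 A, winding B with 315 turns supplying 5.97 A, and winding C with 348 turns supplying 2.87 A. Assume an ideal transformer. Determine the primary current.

I_p ≈ 3.18 A

V_A = 120 × 168/1080 = 18.667 V; V_B = 120 × 315/1080 = 35.000 V; V_C = 120 × 348/1080 = 38.667 V.
P_out = V_A I_A + V_B I_B + V_C I_C = 18.667×3.31 + 35.000×5.97 + 38.667×2.87 = 61.787 + 208.95 + 110.97 = 381.71 W.
Ideal ⇒ P_in = P_out, so I_p = P_out/V_p = 381.71/120 = 3.18 A.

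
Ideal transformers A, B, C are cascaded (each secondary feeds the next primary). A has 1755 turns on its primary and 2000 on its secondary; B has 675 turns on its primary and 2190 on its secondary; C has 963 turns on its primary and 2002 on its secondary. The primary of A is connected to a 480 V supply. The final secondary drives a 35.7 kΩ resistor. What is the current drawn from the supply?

Secondary of A: V = 480.00 × 2000/1755 = 547.01 V.
Secondary of B: V = 547.01 × 2190/675 = 1774.7 V.
Secondary of C: V = 1774.7 × 2002/963 = 3689.5 V.
I_load = 3689.5/35700 = 0.10335 A, so P_out = 3689.5 × 0.10335 = 381.31 W.
All ideal ⇒ P_in = P_out, so I_supply = 381.31/480 = 0.794 A.

I_supply ≈ 0.794 A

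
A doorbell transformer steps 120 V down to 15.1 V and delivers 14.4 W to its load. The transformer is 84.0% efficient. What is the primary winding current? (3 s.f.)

P_in = P_out/η = 14.4/0.840 = 17.143 W.
I_p = P_in/V_p = 17.143/120 = 0.143 A.

I_p ≈ 0.143 A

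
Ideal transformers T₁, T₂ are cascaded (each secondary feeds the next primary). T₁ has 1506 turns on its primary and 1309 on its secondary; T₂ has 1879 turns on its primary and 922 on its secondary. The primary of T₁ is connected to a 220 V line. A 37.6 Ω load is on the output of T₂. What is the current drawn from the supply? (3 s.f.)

After T₁: V = 220.00 × 1309/1506 = 191.22 V.
After T₂: V = 191.22 × 922/1879 = 93.830 V.
I_load = 93.830/37.6 = 2.4955 A, so P_out = 93.830 × 2.4955 = 234.15 W.
All ideal ⇒ P_in = P_out, so I_supply = 234.15/220 = 1.06 A.

I_supply ≈ 1.06 A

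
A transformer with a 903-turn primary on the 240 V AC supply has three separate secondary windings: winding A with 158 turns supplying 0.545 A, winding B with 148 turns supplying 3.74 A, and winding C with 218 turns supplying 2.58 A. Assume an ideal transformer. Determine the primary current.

I_p ≈ 1.33 A

V_A = 240 × 158/903 = 41.993 V; V_B = 240 × 148/903 = 39.336 V; V_C = 240 × 218/903 = 57.940 V.
P_out = V_A I_A + V_B I_B + V_C I_C = 41.993×0.545 + 39.336×3.74 + 57.940×2.58 = 22.886 + 147.11 + 149.49 = 319.49 W.
Ideal ⇒ P_in = P_out, so I_p = P_out/V_p = 319.49/240 = 1.33 A.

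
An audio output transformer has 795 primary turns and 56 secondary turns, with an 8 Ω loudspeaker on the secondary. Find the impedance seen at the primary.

Z_p = (N_p/N_s)² × Z_s = (795/56)² × 8 = 1610 Ω.

Z_p ≈ 1610 Ω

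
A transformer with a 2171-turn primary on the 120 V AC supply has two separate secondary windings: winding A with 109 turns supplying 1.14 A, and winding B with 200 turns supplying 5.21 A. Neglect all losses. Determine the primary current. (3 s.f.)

I_p ≈ 0.537 A

V_A = 120 × 109/2171 = 6.0249 V; V_B = 120 × 200/2171 = 11.055 V.
P_out = V_A I_A + V_B I_B = 6.0249×1.14 + 11.055×5.21 = 6.8684 + 57.596 = 64.464 W.
Ideal ⇒ P_in = P_out, so I_p = P_out/V_p = 64.464/120 = 0.537 A.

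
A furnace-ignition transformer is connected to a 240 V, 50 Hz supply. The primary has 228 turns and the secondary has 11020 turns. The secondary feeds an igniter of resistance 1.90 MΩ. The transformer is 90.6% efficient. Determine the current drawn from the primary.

V_s = 240 × 11020/228 = 11600 V.
I_s = V_s/R = 11600/(1.90×10^6) = 0.0061053 A.
P_out = V_s I_s = 11600 × 0.0061053 = 70.821 W.
P_in = P_out/η = 70.821/0.906 = 78.169 W.
I_p = P_in/V_p = 78.169/240 = 0.326 A.

I_p ≈ 0.326 A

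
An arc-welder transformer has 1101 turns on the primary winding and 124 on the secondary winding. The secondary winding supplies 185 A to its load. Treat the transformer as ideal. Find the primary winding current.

I_p ≈ 20.8 A

For an ideal transformer I_p/I_s = N_s/N_p, so I_p = 185 × 124/1101 = 20.8 A.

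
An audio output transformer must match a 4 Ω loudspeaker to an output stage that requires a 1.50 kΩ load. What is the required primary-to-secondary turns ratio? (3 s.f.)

N_p/N_s ≈ 19.4

Z_p/Z_s = (N_p/N_s)², so N_p/N_s = √(1500/4) = √375 = 19.4.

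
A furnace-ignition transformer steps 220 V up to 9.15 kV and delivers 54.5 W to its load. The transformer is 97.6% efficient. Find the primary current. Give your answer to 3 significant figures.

P_in = P_out/η = 54.5/0.976 = 55.840 W.
I_p = P_in/V_p = 55.840/220 = 0.254 A.

I_p ≈ 0.254 A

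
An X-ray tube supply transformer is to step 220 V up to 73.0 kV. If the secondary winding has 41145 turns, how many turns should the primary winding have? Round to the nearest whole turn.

N_p/N_s = V_p/V_s, so N_p = 41145 × 220/73000 = 124.0 ≈ 124 turns.

N_p = 124 turns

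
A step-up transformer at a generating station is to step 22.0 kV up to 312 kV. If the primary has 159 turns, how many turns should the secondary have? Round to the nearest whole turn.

N_s/N_p = V_s/V_p, so N_s = 159 × 312000/22000 = 2254.9 ≈ 2255 turns.

N_s = 2255 turns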